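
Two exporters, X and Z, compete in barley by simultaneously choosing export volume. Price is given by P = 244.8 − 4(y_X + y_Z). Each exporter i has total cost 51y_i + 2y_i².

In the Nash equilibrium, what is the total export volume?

Exporter X's profit: π = y_X(244.8 − 4(y_X + y_Z)) − 51y_X − 2y_X².
∂π/∂y_X = 193.8 − 12y_X − 4y_Z = 0, so y_X = 16.15 − (1/3)y_Z.
The game is symmetric, so in equilibrium y_Z = y_X: the reaction function gives (4/3)y_X = 16.15, hence y_X = 12.1125.
Total export volume: 12.1125 + 12.1125 = 24.225.

24.225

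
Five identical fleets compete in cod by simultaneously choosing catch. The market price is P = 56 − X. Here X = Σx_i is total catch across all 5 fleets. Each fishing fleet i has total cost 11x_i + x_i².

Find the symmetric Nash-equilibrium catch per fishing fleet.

A representative fishing fleet's profit is π_i = x_i(56 − X) − 11x_i − x_i², with X = x_i + Σ_{j≠i} x_j.
First-order condition: 45 − 4x_i − Σ_{j≠i} x_j = 0.
In a symmetric equilibrium every fishing fleet chooses the same x, so Σ_{j≠i} x_j = 4x. The condition becomes 45 − 8x = 0, giving x = 45/8 = 5.625.

5.625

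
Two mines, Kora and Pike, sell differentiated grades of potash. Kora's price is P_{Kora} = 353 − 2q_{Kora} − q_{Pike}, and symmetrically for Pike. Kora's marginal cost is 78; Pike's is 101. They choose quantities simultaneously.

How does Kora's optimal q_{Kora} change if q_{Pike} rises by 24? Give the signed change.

-6

Mine Kora's profit: π = q_{Kora}(353 − 2q_{Kora} − q_{Pike}) − 78q_{Kora}.
∂π/∂q_{Kora} = 275 − 4q_{Kora} − q_{Pike} = 0 ⇒ q_{Kora} = 68.75 − 0.25q_{Pike}.
The reaction-function slope is −0.25, so a 24-unit rise in q_{Pike} moves q_{Kora} by −0.25 × 24 = −6. Kora's best response falls — the actions are strategic substitutes.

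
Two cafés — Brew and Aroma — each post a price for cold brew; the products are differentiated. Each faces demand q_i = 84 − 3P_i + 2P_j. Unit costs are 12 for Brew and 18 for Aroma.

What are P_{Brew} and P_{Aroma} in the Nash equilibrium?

Brew's profit: π = (P_{Brew} − 12)(84 − 3P_{Brew} + 2P_{Aroma}).
∂π/∂P_{Brew} = 120 − 6P_{Brew} + 2P_{Aroma} = 0 ⇒ P_{Brew} = 20 + (1/3)P_{Aroma}.
Similarly P_{Aroma} = 23 + (1/3)P_{Brew}.
Plugging P_{Aroma} into Brew's best response: P_{Brew} = 20 + (1/3)(23 + (1/3)P_{Brew}) ⇒ (8/9)P_{Brew} = 83/3, so P_{Brew} = 31.125.
Then P_{Aroma} = 23 + (1/3)·31.125 = 33.375.

31.125, 33.375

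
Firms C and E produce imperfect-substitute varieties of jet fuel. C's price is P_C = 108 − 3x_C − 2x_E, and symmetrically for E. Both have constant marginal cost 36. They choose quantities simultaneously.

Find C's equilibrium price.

63

Firm C's profit: π = x_C(108 − 3x_C − 2x_E) − 36x_C.
∂π/∂x_C = 72 − 6x_C − 2x_E = 0 ⇒ x_C = 12 − (1/3)x_E.
By symmetry x_E = x_C; substituting into the reaction function, (4/3)x_C = 12 and x_C = 9.
P_C = 108 − 3·9 − 2·9 = 63.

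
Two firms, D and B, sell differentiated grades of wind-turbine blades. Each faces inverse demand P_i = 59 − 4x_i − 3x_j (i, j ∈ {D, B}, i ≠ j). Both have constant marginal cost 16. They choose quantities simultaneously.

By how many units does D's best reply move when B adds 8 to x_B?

Firm D's profit: π = x_D(59 − 4x_D − 3x_B) − 16x_D.
∂π/∂x_D = 43 − 8x_D − 3x_B = 0 ⇒ x_D = 5.375 − 0.375x_B.
The reaction-function slope is −0.375, so an 8-unit rise in x_B moves x_D by −0.375 × 8 = −3. D's best response falls — the actions are strategic substitutes.

-3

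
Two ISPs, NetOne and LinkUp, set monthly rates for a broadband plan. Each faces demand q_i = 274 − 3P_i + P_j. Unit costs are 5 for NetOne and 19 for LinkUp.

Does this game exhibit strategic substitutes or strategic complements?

NetOne's profit: π = (P_{NetOne} − 5)(274 − 3P_{NetOne} + P_{LinkUp}).
∂π/∂P_{NetOne} = 289 − 6P_{NetOne} + P_{LinkUp} = 0 ⇒ P_{NetOne} = 289/6 + (1/6)P_{LinkUp}.
The best-response slope dP_{NetOne}/dP_{LinkUp} = 1/6 > 0: the reaction function is upward-sloping, so the choices are strategic complements.

strategic complements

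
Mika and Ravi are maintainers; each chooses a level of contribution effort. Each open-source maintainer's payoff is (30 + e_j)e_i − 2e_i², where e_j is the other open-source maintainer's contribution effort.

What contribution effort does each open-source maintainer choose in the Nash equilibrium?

10

Mika's payoff is (30 + e_R)e_M − 2e_M².
∂π/∂e_M = 30 + e_R − 4e_M = 0, so e_M = 7.5 + 0.25e_R.
The game is symmetric, so in equilibrium e_R = e_M: the reaction function gives 0.75e_M = 7.5, hence e_M = 10.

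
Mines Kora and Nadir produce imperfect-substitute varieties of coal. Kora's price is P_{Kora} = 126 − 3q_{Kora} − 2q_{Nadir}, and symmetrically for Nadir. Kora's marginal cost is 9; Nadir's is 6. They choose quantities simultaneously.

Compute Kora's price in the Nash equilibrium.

Mine Kora's profit: π = q_{Kora}(126 − 3q_{Kora} − 2q_{Nadir}) − 9q_{Kora}.
∂π/∂q_{Kora} = 117 − 6q_{Kora} − 2q_{Nadir} = 0 ⇒ q_{Kora} = 19.5 − (1/3)q_{Nadir}.
Similarly q_{Nadir} = 20 − (1/3)q_{Kora}.
Substituting the second reaction function into the first: q_{Kora} = 19.5 − (1/3)(20 − (1/3)q_{Kora}), which gives (8/9)q_{Kora} = 77/6 ⇒ q_{Kora} = 14.4375.
Then q_{Nadir} = 20 − (1/3)·14.4375 = 15.1875.
P_{Kora} = 126 − 3·14.4375 − 2·15.1875 = 52.3125.

52.3125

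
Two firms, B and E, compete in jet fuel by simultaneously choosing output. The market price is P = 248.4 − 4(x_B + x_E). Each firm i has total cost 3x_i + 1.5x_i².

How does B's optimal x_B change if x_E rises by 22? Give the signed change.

Firm B's profit: π = x_B(248.4 − 4(x_B + x_E)) − 3x_B − 1.5x_B².
∂π/∂x_B = 245.4 − 11x_B − 4x_E = 0, so x_B = 1227/55 − (4/11)x_E.
The reaction-function slope is −4/11, so a 22-unit rise in x_E moves x_B by −4/11 × 22 = −8. B's best response falls — the actions are strategic substitutes.

-8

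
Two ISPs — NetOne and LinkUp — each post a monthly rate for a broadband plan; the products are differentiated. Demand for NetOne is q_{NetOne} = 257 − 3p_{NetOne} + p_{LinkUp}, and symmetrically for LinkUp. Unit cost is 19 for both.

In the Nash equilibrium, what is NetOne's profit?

5755.32

NetOne's profit: π = (p_{NetOne} − 19)(257 − 3p_{NetOne} + p_{LinkUp}).
∂π/∂p_{NetOne} = 314 − 6p_{NetOne} + p_{LinkUp} = 0 ⇒ p_{NetOne} = 157/3 + (1/6)p_{LinkUp}.
Setting p_{NetOne} = p_{LinkUp} in the reaction function: p_{NetOne} = 157/3 + (1/6)p_{NetOne}, so p_{NetOne} = (157/3) / (5/6) = 62.8.
q_{NetOne} = 257 − 3·62.8 + 62.8 = 131.4.
Profit = (62.8 − 19)·131.4 = 5755.32.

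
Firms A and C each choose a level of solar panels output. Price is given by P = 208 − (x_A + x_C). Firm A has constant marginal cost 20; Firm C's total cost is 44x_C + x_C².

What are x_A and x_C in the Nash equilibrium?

84, 20

Firm A's profit: π = x_A(208 − (x_A + x_C)) − 20x_A.
∂π/∂x_A = 188 − 2x_A − x_C = 0, so x_A = 94 − 0.5x_C.
For C: ∂π/∂x_C = 164 − 4x_C − x_A = 0 ⇒ x_C = 41 − 0.25x_A.
Solving the two reaction functions simultaneously: (1 − (−0.5)(−0.25))x_A = 94 − 0.5·41, so 0.875x_A = 73.5 and x_A = 84.
Then x_C = 41 − 0.25·84 = 20.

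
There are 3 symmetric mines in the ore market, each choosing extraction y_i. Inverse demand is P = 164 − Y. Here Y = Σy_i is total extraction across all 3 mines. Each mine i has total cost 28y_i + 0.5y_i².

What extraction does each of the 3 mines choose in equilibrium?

27.2

A representative mine's profit is π_i = y_i(164 − Y) − 28y_i − 0.5y_i², with Y = y_i + Σ_{j≠i} y_j.
First-order condition: 136 − 3y_i − Σ_{j≠i} y_j = 0.
Imposing symmetry (y_j = y for all j) turns Σ_{j≠i} y_j into 2y, so 136 = 5y and y = 27.2.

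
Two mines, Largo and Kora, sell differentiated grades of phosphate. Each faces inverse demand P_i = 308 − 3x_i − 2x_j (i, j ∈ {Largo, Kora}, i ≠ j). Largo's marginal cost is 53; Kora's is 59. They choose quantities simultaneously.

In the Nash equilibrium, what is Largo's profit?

Mine Largo's profit: π = x_{Largo}(308 − 3x_{Largo} − 2x_{Kora}) − 53x_{Largo}.
∂π/∂x_{Largo} = 255 − 6x_{Largo} − 2x_{Kora} = 0 ⇒ x_{Largo} = 42.5 − (1/3)x_{Kora}.
Similarly x_{Kora} = 41.5 − (1/3)x_{Largo}.
Substituting the second reaction function into the first: x_{Largo} = 42.5 − (1/3)(41.5 − (1/3)x_{Largo}), which gives (8/9)x_{Largo} = 86/3 ⇒ x_{Largo} = 32.25.
Then x_{Kora} = 41.5 − (1/3)·32.25 = 30.75.
P_{Largo} = 308 − 3·32.25 − 2·30.75 = 149.75.
Profit = (149.75 − 53)·32.25 = 3120.1875.

3120.1875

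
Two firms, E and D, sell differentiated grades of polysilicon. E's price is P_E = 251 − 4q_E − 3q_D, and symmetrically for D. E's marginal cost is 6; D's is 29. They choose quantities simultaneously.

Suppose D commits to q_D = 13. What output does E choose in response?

Firm E's profit: π = q_E(251 − 4q_E − 3q_D) − 6q_E.
∂π/∂q_E = 245 − 8q_E − 3q_D = 0 ⇒ q_E = 30.625 − 0.375q_D.
At q_D = 13: q_E = 30.625 − 0.375·13 = 25.75.

25.75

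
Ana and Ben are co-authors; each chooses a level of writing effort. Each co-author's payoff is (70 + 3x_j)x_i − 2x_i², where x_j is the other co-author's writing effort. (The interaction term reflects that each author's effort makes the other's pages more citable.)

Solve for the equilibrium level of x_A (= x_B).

70

Ana's payoff is (70 + 3x_B)x_A − 2x_A².
∂π/∂x_A = 70 + 3x_B − 4x_A = 0, so x_A = 17.5 + 0.75x_B.
Setting x_A = x_B in the reaction function: x_A = 17.5 + 0.75x_A, so x_A = 17.5 / 0.25 = 70.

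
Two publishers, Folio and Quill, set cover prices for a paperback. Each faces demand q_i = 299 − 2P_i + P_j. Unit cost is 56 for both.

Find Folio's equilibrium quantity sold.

Folio's profit: π = (P_{Folio} − 56)(299 − 2P_{Folio} + P_{Quill}).
∂π/∂P_{Folio} = 411 − 4P_{Folio} + P_{Quill} = 0 ⇒ P_{Folio} = 102.75 + 0.25P_{Quill}.
Setting P_{Folio} = P_{Quill} in the reaction function: P_{Folio} = 102.75 + 0.25P_{Folio}, so P_{Folio} = 102.75 / 0.75 = 137.
q_{Folio} = 299 − 2·137 + 137 = 162.

162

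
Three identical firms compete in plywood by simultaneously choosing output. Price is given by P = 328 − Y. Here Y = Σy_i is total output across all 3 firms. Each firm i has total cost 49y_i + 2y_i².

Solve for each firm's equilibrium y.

34.875

A representative firm's profit is π_i = y_i(328 − Y) − 49y_i − 2y_i², with Y = y_i + Σ_{j≠i} y_j.
First-order condition: 279 − 6y_i − Σ_{j≠i} y_j = 0.
With identical firms, set every y_j = y: then 279 − 6y − 2y = 0, i.e. y = 279/8 = 34.875.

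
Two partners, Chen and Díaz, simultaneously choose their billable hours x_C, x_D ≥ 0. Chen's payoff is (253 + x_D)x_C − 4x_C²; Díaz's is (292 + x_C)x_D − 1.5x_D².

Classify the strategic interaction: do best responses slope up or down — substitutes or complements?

strategic complements

Expanding Chen's payoff: 253x_C + x_Dx_C − 4x_C².
∂π/∂x_C = 253 + x_D − 8x_C = 0, so x_C = 31.625 + 0.125x_D.
The best-response slope dx_C/dx_D = 0.125 > 0: the reaction function is upward-sloping, so the choices are strategic complements.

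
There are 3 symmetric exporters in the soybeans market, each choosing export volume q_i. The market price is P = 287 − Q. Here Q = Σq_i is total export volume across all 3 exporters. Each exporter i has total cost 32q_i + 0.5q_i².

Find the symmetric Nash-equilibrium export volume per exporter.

51

A representative exporter's profit is π_i = q_i(287 − Q) − 32q_i − 0.5q_i², with Q = q_i + Σ_{j≠i} q_j.
First-order condition: 255 − 3q_i − Σ_{j≠i} q_j = 0.
Imposing symmetry (q_j = q for all j) turns Σ_{j≠i} q_j into 2q, so 255 = 5q and q = 51.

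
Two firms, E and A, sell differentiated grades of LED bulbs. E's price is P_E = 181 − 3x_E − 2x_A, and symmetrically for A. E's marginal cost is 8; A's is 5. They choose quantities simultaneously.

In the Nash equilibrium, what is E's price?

Firm E's profit: π = x_E(181 − 3x_E − 2x_A) − 8x_E.
∂π/∂x_E = 173 − 6x_E − 2x_A = 0 ⇒ x_E = 173/6 − (1/3)x_A.
Similarly x_A = 88/3 − (1/3)x_E.
Solving the two reaction functions simultaneously: (1 − (−1/3)(−1/3))x_E = 173/6 − (1/3)·(88/3), so (8/9)x_E = 343/18 and x_E = 21.4375.
Then x_A = 88/3 − (1/3)·21.4375 = 22.1875.
P_E = 181 − 3·21.4375 − 2·22.1875 = 72.3125.

72.3125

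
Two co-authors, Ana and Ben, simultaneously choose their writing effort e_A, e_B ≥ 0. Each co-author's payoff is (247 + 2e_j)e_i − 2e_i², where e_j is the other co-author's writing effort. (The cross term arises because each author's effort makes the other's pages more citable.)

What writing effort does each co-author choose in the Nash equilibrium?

Ana's payoff is (247 + 2e_B)e_A − 2e_A².
∂π/∂e_A = 247 + 2e_B − 4e_A = 0, so e_A = 61.75 + 0.5e_B.
The game is symmetric, so in equilibrium e_B = e_A: the reaction function gives 0.5e_A = 61.75, hence e_A = 123.5.

123.5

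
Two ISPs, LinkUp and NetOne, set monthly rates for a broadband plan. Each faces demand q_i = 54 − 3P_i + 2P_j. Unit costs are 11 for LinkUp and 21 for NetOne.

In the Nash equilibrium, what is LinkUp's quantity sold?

LinkUp's profit: π = (P_{LinkUp} − 11)(54 − 3P_{LinkUp} + 2P_{NetOne}).
∂π/∂P_{LinkUp} = 87 − 6P_{LinkUp} + 2P_{NetOne} = 0 ⇒ P_{LinkUp} = 14.5 + (1/3)P_{NetOne}.
Similarly P_{NetOne} = 19.5 + (1/3)P_{LinkUp}.
Plugging P_{NetOne} into LinkUp's best response: P_{LinkUp} = 14.5 + (1/3)(19.5 + (1/3)P_{LinkUp}) ⇒ (8/9)P_{LinkUp} = 21, so P_{LinkUp} = 23.625.
Then P_{NetOne} = 19.5 + (1/3)·23.625 = 27.375.
q_{LinkUp} = 54 − 3·23.625 + 2·27.375 = 37.875.

37.875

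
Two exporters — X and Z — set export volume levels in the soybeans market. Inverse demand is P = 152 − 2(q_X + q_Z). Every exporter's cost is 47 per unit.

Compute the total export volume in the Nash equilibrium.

Exporter X's profit: π = q_X(152 − 2(q_X + q_Z)) − 47q_X.
∂π/∂q_X = 105 − 4q_X − 2q_Z = 0, so q_X = 26.25 − 0.5q_Z.
By symmetry q_Z = q_X; substituting into the reaction function, 1.5q_X = 26.25 and q_X = 17.5.
Total export volume: 17.5 + 17.5 = 35.

35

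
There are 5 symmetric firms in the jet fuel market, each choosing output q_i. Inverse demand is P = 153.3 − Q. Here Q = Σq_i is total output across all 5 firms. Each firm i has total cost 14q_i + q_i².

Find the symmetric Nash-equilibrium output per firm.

A representative firm's profit is π_i = q_i(153.3 − Q) − 14q_i − q_i², with Q = q_i + Σ_{j≠i} q_j.
First-order condition: 139.3 − 4q_i − Σ_{j≠i} q_j = 0.
Imposing symmetry (q_j = q for all j) turns Σ_{j≠i} q_j into 4q, so 139.3 = 8q and q = 17.4125.

17.4125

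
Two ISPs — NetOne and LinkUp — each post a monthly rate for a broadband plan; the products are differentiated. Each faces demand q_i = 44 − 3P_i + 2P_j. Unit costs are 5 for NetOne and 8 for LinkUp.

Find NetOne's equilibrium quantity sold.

30.9375

NetOne's profit: π = (P_{NetOne} − 5)(44 − 3P_{NetOne} + 2P_{LinkUp}).
∂π/∂P_{NetOne} = 59 − 6P_{NetOne} + 2P_{LinkUp} = 0 ⇒ P_{NetOne} = 59/6 + (1/3)P_{LinkUp}.
Similarly P_{LinkUp} = 34/3 + (1/3)P_{NetOne}.
Substituting the second reaction function into the first: P_{NetOne} = 59/6 + (1/3)(34/3 + (1/3)P_{NetOne}), which gives (8/9)P_{NetOne} = 245/18 ⇒ P_{NetOne} = 15.3125.
Then P_{LinkUp} = 34/3 + (1/3)·15.3125 = 16.4375.
q_{NetOne} = 44 − 3·15.3125 + 2·16.4375 = 30.9375.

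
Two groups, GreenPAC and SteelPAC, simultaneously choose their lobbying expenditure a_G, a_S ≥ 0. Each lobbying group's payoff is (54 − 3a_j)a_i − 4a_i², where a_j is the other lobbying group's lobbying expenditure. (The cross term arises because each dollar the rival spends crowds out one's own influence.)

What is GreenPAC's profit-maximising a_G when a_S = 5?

GreenPAC's payoff is (54 − 3a_S)a_G − 4a_G².
∂π/∂a_G = 54 − 3a_S − 8a_G = 0, so a_G = 6.75 − 0.375a_S.
At a_S = 5: a_G = 6.75 − 0.375·5 = 4.875.

4.875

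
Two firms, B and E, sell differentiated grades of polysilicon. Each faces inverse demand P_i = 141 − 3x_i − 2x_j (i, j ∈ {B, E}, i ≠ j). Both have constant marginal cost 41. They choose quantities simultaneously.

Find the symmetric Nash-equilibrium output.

12.5

Firm B's profit: π = x_B(141 − 3x_B − 2x_E) − 41x_B.
∂π/∂x_B = 100 − 6x_B − 2x_E = 0 ⇒ x_B = 50/3 − (1/3)x_E.
Setting x_B = x_E in the reaction function: x_B = 50/3 − (1/3)x_B, so x_B = (50/3) / (4/3) = 12.5.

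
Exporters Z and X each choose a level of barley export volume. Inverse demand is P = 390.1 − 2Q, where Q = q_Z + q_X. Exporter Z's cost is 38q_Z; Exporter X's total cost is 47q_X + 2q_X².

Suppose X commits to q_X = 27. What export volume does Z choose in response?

74.525

Exporter Z's profit: π = q_Z(390.1 − 2(q_Z + q_X)) − 38q_Z.
∂π/∂q_Z = 352.1 − 4q_Z − 2q_X = 0, so q_Z = 88.025 − 0.5q_X.
At q_X = 27: q_Z = 88.025 − 0.5·27 = 74.525.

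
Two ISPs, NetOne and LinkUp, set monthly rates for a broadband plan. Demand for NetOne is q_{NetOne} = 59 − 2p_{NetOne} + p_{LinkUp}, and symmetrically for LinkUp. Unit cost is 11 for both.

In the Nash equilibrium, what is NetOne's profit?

NetOne's profit: π = (p_{NetOne} − 11)(59 − 2p_{NetOne} + p_{LinkUp}).
∂π/∂p_{NetOne} = 81 − 4p_{NetOne} + p_{LinkUp} = 0 ⇒ p_{NetOne} = 20.25 + 0.25p_{LinkUp}.
The game is symmetric, so in equilibrium p_{LinkUp} = p_{NetOne}: the reaction function gives 0.75p_{NetOne} = 20.25, hence p_{NetOne} = 27.
q_{NetOne} = 59 − 2·27 + 27 = 32.
Profit = (27 − 11)·32 = 512.

512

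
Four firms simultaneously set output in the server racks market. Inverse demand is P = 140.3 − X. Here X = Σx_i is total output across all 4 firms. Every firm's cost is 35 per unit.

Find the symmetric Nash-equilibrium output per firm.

A representative firm's profit is π_i = x_i(140.3 − X) − 35x_i, with X = x_i + Σ_{j≠i} x_j.
First-order condition: 105.3 − 2x_i − Σ_{j≠i} x_j = 0.
With identical firms, set every x_j = x: then 105.3 − 2x − 3x = 0, i.e. x = 105.3/5 = 21.06.

21.06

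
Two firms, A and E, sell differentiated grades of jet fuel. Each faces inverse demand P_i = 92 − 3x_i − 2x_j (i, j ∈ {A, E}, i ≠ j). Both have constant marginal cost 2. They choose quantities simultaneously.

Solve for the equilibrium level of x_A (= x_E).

11.25

Firm A's profit: π = x_A(92 − 3x_A − 2x_E) − 2x_A.
∂π/∂x_A = 90 − 6x_A − 2x_E = 0 ⇒ x_A = 15 − (1/3)x_E.
The game is symmetric, so in equilibrium x_E = x_A: the reaction function gives (4/3)x_A = 15, hence x_A = 11.25.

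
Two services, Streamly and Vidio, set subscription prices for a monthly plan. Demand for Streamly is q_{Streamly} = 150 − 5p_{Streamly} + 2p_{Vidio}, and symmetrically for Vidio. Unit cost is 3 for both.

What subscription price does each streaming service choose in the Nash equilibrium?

20.625

Streamly's profit: π = (p_{Streamly} − 3)(150 − 5p_{Streamly} + 2p_{Vidio}).
∂π/∂p_{Streamly} = 165 − 10p_{Streamly} + 2p_{Vidio} = 0 ⇒ p_{Streamly} = 16.5 + 0.2p_{Vidio}.
The game is symmetric, so in equilibrium p_{Vidio} = p_{Streamly}: the reaction function gives 0.8p_{Streamly} = 16.5, hence p_{Streamly} = 20.625.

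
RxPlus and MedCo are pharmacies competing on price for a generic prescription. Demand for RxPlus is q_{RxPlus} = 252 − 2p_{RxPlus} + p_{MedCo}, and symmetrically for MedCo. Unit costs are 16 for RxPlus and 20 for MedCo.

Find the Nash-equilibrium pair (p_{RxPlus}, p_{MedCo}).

RxPlus's profit: π = (p_{RxPlus} − 16)(252 − 2p_{RxPlus} + p_{MedCo}).
∂π/∂p_{RxPlus} = 284 − 4p_{RxPlus} + p_{MedCo} = 0 ⇒ p_{RxPlus} = 71 + 0.25p_{MedCo}.
Similarly p_{MedCo} = 73 + 0.25p_{RxPlus}.
Substituting the second reaction function into the first: p_{RxPlus} = 71 + 0.25(73 + 0.25p_{RxPlus}), which gives 0.9375p_{RxPlus} = 89.25 ⇒ p_{RxPlus} = 95.2.
Then p_{MedCo} = 73 + 0.25·95.2 = 96.8.

95.2, 96.8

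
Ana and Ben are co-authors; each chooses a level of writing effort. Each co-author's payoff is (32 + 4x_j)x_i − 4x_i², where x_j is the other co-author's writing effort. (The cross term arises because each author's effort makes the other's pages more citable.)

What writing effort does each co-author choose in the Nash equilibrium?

Ana's payoff is (32 + 4x_B)x_A − 4x_A².
∂π/∂x_A = 32 + 4x_B − 8x_A = 0, so x_A = 4 + 0.5x_B.
By symmetry x_B = x_A; substituting into the reaction function, 0.5x_A = 4 and x_A = 8.

8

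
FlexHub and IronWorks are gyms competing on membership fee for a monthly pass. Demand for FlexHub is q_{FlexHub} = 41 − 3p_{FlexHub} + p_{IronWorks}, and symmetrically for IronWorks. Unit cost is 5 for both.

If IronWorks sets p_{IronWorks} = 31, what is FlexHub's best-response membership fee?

14.5

FlexHub's profit: π = (p_{FlexHub} − 5)(41 − 3p_{FlexHub} + p_{IronWorks}).
∂π/∂p_{FlexHub} = 56 − 6p_{FlexHub} + p_{IronWorks} = 0 ⇒ p_{FlexHub} = 28/3 + (1/6)p_{IronWorks}.
At p_{IronWorks} = 31: p_{FlexHub} = 28/3 + (1/6)·31 = 14.5.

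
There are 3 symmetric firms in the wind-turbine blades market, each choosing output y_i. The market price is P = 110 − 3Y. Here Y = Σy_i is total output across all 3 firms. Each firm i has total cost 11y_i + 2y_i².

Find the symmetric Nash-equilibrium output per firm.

A representative firm's profit is π_i = y_i(110 − 3Y) − 11y_i − 2y_i², with Y = y_i + Σ_{j≠i} y_j.
First-order condition: 99 − 10y_i − 3Σ_{j≠i} y_j = 0.
In a symmetric equilibrium every firm chooses the same y, so Σ_{j≠i} y_j = 2y. The condition becomes 99 − 16y = 0, giving y = 99/16 = 6.1875.

6.1875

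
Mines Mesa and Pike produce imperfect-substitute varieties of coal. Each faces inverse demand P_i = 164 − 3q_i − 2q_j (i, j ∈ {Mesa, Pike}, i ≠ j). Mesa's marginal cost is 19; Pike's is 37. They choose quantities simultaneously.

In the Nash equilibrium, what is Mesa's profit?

1111.6875

Mine Mesa's profit: π = q_{Mesa}(164 − 3q_{Mesa} − 2q_{Pike}) − 19q_{Mesa}.
∂π/∂q_{Mesa} = 145 − 6q_{Mesa} − 2q_{Pike} = 0 ⇒ q_{Mesa} = 145/6 − (1/3)q_{Pike}.
Similarly q_{Pike} = 127/6 − (1/3)q_{Mesa}.
Solving the two reaction functions simultaneously: (1 − (−1/3)(−1/3))q_{Mesa} = 145/6 − (1/3)·(127/6), so (8/9)q_{Mesa} = 154/9 and q_{Mesa} = 19.25.
Then q_{Pike} = 127/6 − (1/3)·19.25 = 14.75.
P_{Mesa} = 164 − 3·19.25 − 2·14.75 = 76.75.
Profit = (76.75 − 19)·19.25 = 1111.6875.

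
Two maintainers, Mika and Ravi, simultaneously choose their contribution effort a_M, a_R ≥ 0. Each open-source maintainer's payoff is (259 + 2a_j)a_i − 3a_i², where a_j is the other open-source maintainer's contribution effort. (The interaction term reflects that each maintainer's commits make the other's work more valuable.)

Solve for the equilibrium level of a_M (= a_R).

Mika's payoff is (259 + 2a_R)a_M − 3a_M².
∂π/∂a_M = 259 + 2a_R − 6a_M = 0, so a_M = 259/6 + (1/3)a_R.
By symmetry a_R = a_M; substituting into the reaction function, (2/3)a_M = 259/6 and a_M = 64.75.

64.75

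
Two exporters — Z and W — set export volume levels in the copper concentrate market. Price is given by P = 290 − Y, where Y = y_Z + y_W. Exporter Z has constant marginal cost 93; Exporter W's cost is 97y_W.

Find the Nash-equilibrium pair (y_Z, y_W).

Exporter Z's profit: π = y_Z(290 − (y_Z + y_W)) − 93y_Z.
∂π/∂y_Z = 197 − 2y_Z − y_W = 0, so y_Z = 98.5 − 0.5y_W.
By the same steps for W: y_W = 96.5 − 0.5y_Z.
Plugging y_W into Z's best response: y_Z = 98.5 − 0.5(96.5 − 0.5y_Z) ⇒ 0.75y_Z = 50.25, so y_Z = 67.
Then y_W = 96.5 − 0.5·67 = 63.

67, 63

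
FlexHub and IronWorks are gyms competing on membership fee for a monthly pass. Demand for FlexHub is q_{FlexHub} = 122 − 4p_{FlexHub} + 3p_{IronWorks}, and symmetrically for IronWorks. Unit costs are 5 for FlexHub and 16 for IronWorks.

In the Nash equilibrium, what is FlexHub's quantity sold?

FlexHub's profit: π = (p_{FlexHub} − 5)(122 − 4p_{FlexHub} + 3p_{IronWorks}).
∂π/∂p_{FlexHub} = 142 − 8p_{FlexHub} + 3p_{IronWorks} = 0 ⇒ p_{FlexHub} = 17.75 + 0.375p_{IronWorks}.
Similarly p_{IronWorks} = 23.25 + 0.375p_{FlexHub}.
Substituting the second reaction function into the first: p_{FlexHub} = 17.75 + 0.375(23.25 + 0.375p_{FlexHub}), which gives (55/64)p_{FlexHub} = 847/32 ⇒ p_{FlexHub} = 30.8.
Then p_{IronWorks} = 23.25 + 0.375·30.8 = 34.8.
q_{FlexHub} = 122 − 4·30.8 + 3·34.8 = 103.2.

103.2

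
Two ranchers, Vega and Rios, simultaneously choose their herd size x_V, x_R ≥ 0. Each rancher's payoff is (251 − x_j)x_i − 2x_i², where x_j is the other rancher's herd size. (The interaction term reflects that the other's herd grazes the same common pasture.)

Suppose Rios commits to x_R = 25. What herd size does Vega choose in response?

56.5

Vega's payoff is (251 − x_R)x_V − 2x_V².
∂π/∂x_V = 251 − x_R − 4x_V = 0, so x_V = 62.75 − 0.25x_R.
At x_R = 25: x_V = 62.75 − 0.25·25 = 56.5.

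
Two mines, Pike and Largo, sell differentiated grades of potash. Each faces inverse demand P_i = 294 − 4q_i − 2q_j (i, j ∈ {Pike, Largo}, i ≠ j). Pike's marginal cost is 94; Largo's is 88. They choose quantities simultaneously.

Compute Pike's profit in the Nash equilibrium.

Mine Pike's profit: π = q_{Pike}(294 − 4q_{Pike} − 2q_{Largo}) − 94q_{Pike}.
∂π/∂q_{Pike} = 200 − 8q_{Pike} − 2q_{Largo} = 0 ⇒ q_{Pike} = 25 − 0.25q_{Largo}.
Similarly q_{Largo} = 25.75 − 0.25q_{Pike}.
Substituting the second reaction function into the first: q_{Pike} = 25 − 0.25(25.75 − 0.25q_{Pike}), which gives 0.9375q_{Pike} = 18.5625 ⇒ q_{Pike} = 19.8.
Then q_{Largo} = 25.75 − 0.25·19.8 = 20.8.
P_{Pike} = 294 − 4·19.8 − 2·20.8 = 173.2.
Profit = (173.2 − 94)·19.8 = 1568.16.

1568.16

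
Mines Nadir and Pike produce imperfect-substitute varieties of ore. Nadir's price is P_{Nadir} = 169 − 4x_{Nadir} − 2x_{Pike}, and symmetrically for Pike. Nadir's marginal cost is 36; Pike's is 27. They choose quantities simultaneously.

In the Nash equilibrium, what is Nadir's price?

88

Mine Nadir's profit: π = x_{Nadir}(169 − 4x_{Nadir} − 2x_{Pike}) − 36x_{Nadir}.
∂π/∂x_{Nadir} = 133 − 8x_{Nadir} − 2x_{Pike} = 0 ⇒ x_{Nadir} = 16.625 − 0.25x_{Pike}.
Similarly x_{Pike} = 17.75 − 0.25x_{Nadir}.
Plugging x_{Pike} into Nadir's best response: x_{Nadir} = 16.625 − 0.25(17.75 − 0.25x_{Nadir}) ⇒ 0.9375x_{Nadir} = 12.1875, so x_{Nadir} = 13.
Then x_{Pike} = 17.75 − 0.25·13 = 14.5.
P_{Nadir} = 169 − 4·13 − 2·14.5 = 88.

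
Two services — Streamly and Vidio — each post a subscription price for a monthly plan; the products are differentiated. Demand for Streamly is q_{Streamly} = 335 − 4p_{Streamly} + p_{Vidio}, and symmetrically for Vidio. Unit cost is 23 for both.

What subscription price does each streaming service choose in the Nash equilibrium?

Streamly's profit: π = (p_{Streamly} − 23)(335 − 4p_{Streamly} + p_{Vidio}).
∂π/∂p_{Streamly} = 427 − 8p_{Streamly} + p_{Vidio} = 0 ⇒ p_{Streamly} = 53.375 + 0.125p_{Vidio}.
By symmetry p_{Vidio} = p_{Streamly}; substituting into the reaction function, 0.875p_{Streamly} = 53.375 and p_{Streamly} = 61.

61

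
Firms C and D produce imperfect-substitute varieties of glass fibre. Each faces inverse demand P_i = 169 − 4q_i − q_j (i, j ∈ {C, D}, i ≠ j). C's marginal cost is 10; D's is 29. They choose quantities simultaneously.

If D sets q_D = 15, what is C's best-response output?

18

Firm C's profit: π = q_C(169 − 4q_C − q_D) − 10q_C.
∂π/∂q_C = 159 − 8q_C − q_D = 0 ⇒ q_C = 19.875 − 0.125q_D.
At q_D = 15: q_C = 19.875 − 0.125·15 = 18.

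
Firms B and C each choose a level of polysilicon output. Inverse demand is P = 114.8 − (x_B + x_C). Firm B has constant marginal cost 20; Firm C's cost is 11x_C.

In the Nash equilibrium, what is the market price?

48.6

Firm B's profit: π = x_B(114.8 − (x_B + x_C)) − 20x_B.
∂π/∂x_B = 94.8 − 2x_B − x_C = 0, so x_B = 47.4 − 0.5x_C.
By the same steps for C: x_C = 51.9 − 0.5x_B.
Plugging x_C into B's best response: x_B = 47.4 − 0.5(51.9 − 0.5x_B) ⇒ 0.75x_B = 21.45, so x_B = 28.6.
Then x_C = 51.9 − 0.5·28.6 = 37.6.
Equilibrium price: P = 114.8 − 66.2 = 48.6.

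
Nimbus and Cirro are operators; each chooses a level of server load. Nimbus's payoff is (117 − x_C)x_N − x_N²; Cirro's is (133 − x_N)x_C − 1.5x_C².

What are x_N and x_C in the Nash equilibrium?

Expanding Nimbus's payoff: 117x_N − x_Cx_N − x_N².
∂π/∂x_N = 117 − x_C − 2x_N = 0, so x_N = 58.5 − 0.5x_C.
Likewise for Cirro: x_C = 133/3 − (1/3)x_N.
Substituting the second reaction function into the first: x_N = 58.5 − 0.5(133/3 − (1/3)x_N), which gives (5/6)x_N = 109/3 ⇒ x_N = 43.6.
Then x_C = 133/3 − (1/3)·43.6 = 29.8.

43.6, 29.8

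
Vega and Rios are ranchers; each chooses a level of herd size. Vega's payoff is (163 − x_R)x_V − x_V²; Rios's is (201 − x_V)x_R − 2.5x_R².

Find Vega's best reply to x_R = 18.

72.5

Expanding Vega's payoff: 163x_V − x_Rx_V − x_V².
∂π/∂x_V = 163 − x_R − 2x_V = 0, so x_V = 81.5 − 0.5x_R.
At x_R = 18: x_V = 81.5 − 0.5·18 = 72.5.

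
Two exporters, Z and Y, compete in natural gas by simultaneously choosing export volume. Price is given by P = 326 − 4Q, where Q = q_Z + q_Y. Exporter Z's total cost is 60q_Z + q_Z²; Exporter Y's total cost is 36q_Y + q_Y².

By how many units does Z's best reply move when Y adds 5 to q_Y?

-2

Exporter Z's profit: π = q_Z(326 − 4(q_Z + q_Y)) − 60q_Z − q_Z².
∂π/∂q_Z = 266 − 10q_Z − 4q_Y = 0, so q_Z = 26.6 − 0.4q_Y.
The reaction-function slope is −0.4, so a 5-unit rise in q_Y moves q_Z by −0.4 × 5 = −2. Z's best response falls — the actions are strategic substitutes.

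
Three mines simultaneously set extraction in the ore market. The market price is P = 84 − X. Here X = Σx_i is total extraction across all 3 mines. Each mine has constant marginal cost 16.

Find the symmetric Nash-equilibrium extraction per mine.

A representative mine's profit is π_i = x_i(84 − X) − 16x_i, with X = x_i + Σ_{j≠i} x_j.
First-order condition: 68 − 2x_i − Σ_{j≠i} x_j = 0.
In a symmetric equilibrium every mine chooses the same x, so Σ_{j≠i} x_j = 2x. The condition becomes 68 − 4x = 0, giving x = 68/4 = 17.

17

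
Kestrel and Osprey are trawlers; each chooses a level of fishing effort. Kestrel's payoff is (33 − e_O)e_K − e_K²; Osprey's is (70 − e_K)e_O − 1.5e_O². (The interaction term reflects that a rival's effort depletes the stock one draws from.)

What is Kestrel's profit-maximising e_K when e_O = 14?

9.5

Expanding Kestrel's payoff: 33e_K − e_Oe_K − e_K².
∂π/∂e_K = 33 − e_O − 2e_K = 0, so e_K = 16.5 − 0.5e_O.
At e_O = 14: e_K = 16.5 − 0.5·14 = 9.5.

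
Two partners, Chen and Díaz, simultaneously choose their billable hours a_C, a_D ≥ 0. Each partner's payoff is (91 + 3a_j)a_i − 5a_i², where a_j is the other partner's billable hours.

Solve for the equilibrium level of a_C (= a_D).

13

Chen's payoff is (91 + 3a_D)a_C − 5a_C².
∂π/∂a_C = 91 + 3a_D − 10a_C = 0, so a_C = 9.1 + 0.3a_D.
Setting a_C = a_D in the reaction function: a_C = 9.1 + 0.3a_C, so a_C = 9.1 / 0.7 = 13.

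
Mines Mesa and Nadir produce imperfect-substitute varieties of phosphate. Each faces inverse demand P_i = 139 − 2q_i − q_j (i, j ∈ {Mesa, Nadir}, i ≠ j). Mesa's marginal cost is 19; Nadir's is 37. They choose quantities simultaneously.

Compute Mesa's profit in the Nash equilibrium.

Mine Mesa's profit: π = q_{Mesa}(139 − 2q_{Mesa} − q_{Nadir}) − 19q_{Mesa}.
∂π/∂q_{Mesa} = 120 − 4q_{Mesa} − q_{Nadir} = 0 ⇒ q_{Mesa} = 30 − 0.25q_{Nadir}.
Similarly q_{Nadir} = 25.5 − 0.25q_{Mesa}.
Substituting the second reaction function into the first: q_{Mesa} = 30 − 0.25(25.5 − 0.25q_{Mesa}), which gives 0.9375q_{Mesa} = 23.625 ⇒ q_{Mesa} = 25.2.
Then q_{Nadir} = 25.5 − 0.25·25.2 = 19.2.
P_{Mesa} = 139 − 2·25.2 − 19.2 = 69.4.
Profit = (69.4 − 19)·25.2 = 1270.08.

1270.08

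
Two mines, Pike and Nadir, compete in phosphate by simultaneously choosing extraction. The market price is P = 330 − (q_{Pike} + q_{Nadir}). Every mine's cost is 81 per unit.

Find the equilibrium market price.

Mine Pike's profit: π = q_{Pike}(330 − (q_{Pike} + q_{Nadir})) − 81q_{Pike}.
∂π/∂q_{Pike} = 249 − 2q_{Pike} − q_{Nadir} = 0, so q_{Pike} = 124.5 − 0.5q_{Nadir}.
The game is symmetric, so in equilibrium q_{Nadir} = q_{Pike}: the reaction function gives 1.5q_{Pike} = 124.5, hence q_{Pike} = 83.
Equilibrium price: P = 330 − 166 = 164.

164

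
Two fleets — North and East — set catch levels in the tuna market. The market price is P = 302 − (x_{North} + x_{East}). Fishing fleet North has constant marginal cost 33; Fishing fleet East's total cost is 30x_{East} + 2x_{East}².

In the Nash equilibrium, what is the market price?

155

Fishing fleet North's profit: π = x_{North}(302 − (x_{North} + x_{East})) − 33x_{North}.
∂π/∂x_{North} = 269 − 2x_{North} − x_{East} = 0, so x_{North} = 134.5 − 0.5x_{East}.
For East: ∂π/∂x_{East} = 272 − 6x_{East} − x_{North} = 0 ⇒ x_{East} = 136/3 − (1/6)x_{North}.
Substituting the second reaction function into the first: x_{North} = 134.5 − 0.5(136/3 − (1/6)x_{North}), which gives (11/12)x_{North} = 671/6 ⇒ x_{North} = 122.
Then x_{East} = 136/3 − (1/6)·122 = 25.
Equilibrium price: P = 302 − 147 = 155.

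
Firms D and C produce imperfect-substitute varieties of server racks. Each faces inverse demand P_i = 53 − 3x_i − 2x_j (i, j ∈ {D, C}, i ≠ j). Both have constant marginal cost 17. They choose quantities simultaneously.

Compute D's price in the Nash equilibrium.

30.5

Firm D's profit: π = x_D(53 − 3x_D − 2x_C) − 17x_D.
∂π/∂x_D = 36 − 6x_D − 2x_C = 0 ⇒ x_D = 6 − (1/3)x_C.
The game is symmetric, so in equilibrium x_C = x_D: the reaction function gives (4/3)x_D = 6, hence x_D = 4.5.
P_D = 53 − 3·4.5 − 2·4.5 = 30.5.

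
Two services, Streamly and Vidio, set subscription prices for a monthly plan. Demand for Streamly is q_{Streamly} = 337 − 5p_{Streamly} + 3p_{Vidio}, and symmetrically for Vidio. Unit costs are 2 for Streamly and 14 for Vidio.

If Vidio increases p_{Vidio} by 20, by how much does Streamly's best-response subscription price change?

Streamly's profit: π = (p_{Streamly} − 2)(337 − 5p_{Streamly} + 3p_{Vidio}).
∂π/∂p_{Streamly} = 347 − 10p_{Streamly} + 3p_{Vidio} = 0 ⇒ p_{Streamly} = 34.7 + 0.3p_{Vidio}.
The reaction-function slope is 0.3, so a 20-unit rise in p_{Vidio} moves p_{Streamly} by 0.3 × 20 = 6. Streamly's best response rises — the actions are strategic complements.

6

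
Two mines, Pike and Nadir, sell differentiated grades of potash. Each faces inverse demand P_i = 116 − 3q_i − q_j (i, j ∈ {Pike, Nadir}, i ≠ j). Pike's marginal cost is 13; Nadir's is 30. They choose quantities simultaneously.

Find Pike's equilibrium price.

58.6

Mine Pike's profit: π = q_{Pike}(116 − 3q_{Pike} − q_{Nadir}) − 13q_{Pike}.
∂π/∂q_{Pike} = 103 − 6q_{Pike} − q_{Nadir} = 0 ⇒ q_{Pike} = 103/6 − (1/6)q_{Nadir}.
Similarly q_{Nadir} = 43/3 − (1/6)q_{Pike}.
Substituting the second reaction function into the first: q_{Pike} = 103/6 − (1/6)(43/3 − (1/6)q_{Pike}), which gives (35/36)q_{Pike} = 133/9 ⇒ q_{Pike} = 15.2.
Then q_{Nadir} = 43/3 − (1/6)·15.2 = 11.8.
P_{Pike} = 116 − 3·15.2 − 11.8 = 58.6.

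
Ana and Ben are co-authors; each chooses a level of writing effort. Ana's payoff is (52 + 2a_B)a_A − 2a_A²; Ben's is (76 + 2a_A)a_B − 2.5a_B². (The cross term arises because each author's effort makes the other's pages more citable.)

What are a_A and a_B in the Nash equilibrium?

25.75, 25.5

Expanding Ana's payoff: 52a_A + 2a_Ba_A − 2a_A².
∂π/∂a_A = 52 + 2a_B − 4a_A = 0, so a_A = 13 + 0.5a_B.
Likewise for Ben: a_B = 15.2 + 0.4a_A.
Solving the two reaction functions simultaneously: (1 − (0.5)(0.4))a_A = 13 + 0.5·15.2, so 0.8a_A = 20.6 and a_A = 25.75.
Then a_B = 15.2 + 0.4·25.75 = 25.5.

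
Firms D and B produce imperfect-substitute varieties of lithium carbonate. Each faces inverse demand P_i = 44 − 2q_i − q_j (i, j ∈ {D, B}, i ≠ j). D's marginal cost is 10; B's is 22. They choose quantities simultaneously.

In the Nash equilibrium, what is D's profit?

Firm D's profit: π = q_D(44 − 2q_D − q_B) − 10q_D.
∂π/∂q_D = 34 − 4q_D − q_B = 0 ⇒ q_D = 8.5 − 0.25q_B.
Similarly q_B = 5.5 − 0.25q_D.
Substituting the second reaction function into the first: q_D = 8.5 − 0.25(5.5 − 0.25q_D), which gives 0.9375q_D = 7.125 ⇒ q_D = 7.6.
Then q_B = 5.5 − 0.25·7.6 = 3.6.
P_D = 44 − 2·7.6 − 3.6 = 25.2.
Profit = (25.2 − 10)·7.6 = 115.52.

115.52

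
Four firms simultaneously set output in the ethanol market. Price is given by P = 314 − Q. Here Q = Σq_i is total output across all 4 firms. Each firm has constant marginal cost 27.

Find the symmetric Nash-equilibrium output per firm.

57.4

A representative firm's profit is π_i = q_i(314 − Q) − 27q_i, with Q = q_i + Σ_{j≠i} q_j.
First-order condition: 287 − 2q_i − Σ_{j≠i} q_j = 0.
In a symmetric equilibrium every firm chooses the same q, so Σ_{j≠i} q_j = 3q. The condition becomes 287 − 5q = 0, giving q = 287/5 = 57.4.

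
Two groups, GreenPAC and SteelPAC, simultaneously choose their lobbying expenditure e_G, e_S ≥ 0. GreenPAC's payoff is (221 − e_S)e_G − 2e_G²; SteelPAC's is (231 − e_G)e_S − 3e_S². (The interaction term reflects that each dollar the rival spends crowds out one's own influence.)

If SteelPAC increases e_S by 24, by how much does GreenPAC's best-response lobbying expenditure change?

Expanding GreenPAC's payoff: 221e_G − e_Se_G − 2e_G².
∂π/∂e_G = 221 − e_S − 4e_G = 0, so e_G = 55.25 − 0.25e_S.
The reaction-function slope is −0.25, so a 24-unit rise in e_S moves e_G by −0.25 × 24 = −6. GreenPAC's best response falls — the actions are strategic substitutes.

-6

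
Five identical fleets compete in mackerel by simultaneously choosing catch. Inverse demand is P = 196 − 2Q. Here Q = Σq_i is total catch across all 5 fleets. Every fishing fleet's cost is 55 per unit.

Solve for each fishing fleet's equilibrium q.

A representative fishing fleet's profit is π_i = q_i(196 − 2Q) − 55q_i, with Q = q_i + Σ_{j≠i} q_j.
First-order condition: 141 − 4q_i − 2Σ_{j≠i} q_j = 0.
Imposing symmetry (q_j = q for all j) turns Σ_{j≠i} q_j into 4q, so 141 = 12q and q = 11.75.

11.75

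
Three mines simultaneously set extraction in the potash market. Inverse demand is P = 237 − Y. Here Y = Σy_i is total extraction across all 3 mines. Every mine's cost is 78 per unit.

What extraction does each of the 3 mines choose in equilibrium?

39.75

A representative mine's profit is π_i = y_i(237 − Y) − 78y_i, with Y = y_i + Σ_{j≠i} y_j.
First-order condition: 159 − 2y_i − Σ_{j≠i} y_j = 0.
With identical mines, set every y_j = y: then 159 − 2y − 2y = 0, i.e. y = 159/4 = 39.75.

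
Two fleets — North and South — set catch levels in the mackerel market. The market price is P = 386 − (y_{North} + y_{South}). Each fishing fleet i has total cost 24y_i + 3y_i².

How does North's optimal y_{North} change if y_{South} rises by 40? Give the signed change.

-5

Fishing fleet North's profit: π = y_{North}(386 − (y_{North} + y_{South})) − 24y_{North} − 3y_{North}².
∂π/∂y_{North} = 362 − 8y_{North} − y_{South} = 0, so y_{North} = 45.25 − 0.125y_{South}.
The reaction-function slope is −0.125, so a 40-unit rise in y_{South} moves y_{North} by −0.125 × 40 = −5. North's best response falls — the actions are strategic substitutes.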